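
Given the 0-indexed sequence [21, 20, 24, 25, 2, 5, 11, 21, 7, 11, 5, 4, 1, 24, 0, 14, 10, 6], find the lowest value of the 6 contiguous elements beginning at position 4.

Elements at indices 4..9: 2, 5, 11, 21, 7, 11
min(2, 5, 11, 21, 7, 11) = 2

2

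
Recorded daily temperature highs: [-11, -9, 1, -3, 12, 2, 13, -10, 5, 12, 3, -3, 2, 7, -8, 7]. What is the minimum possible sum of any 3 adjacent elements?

-19

(-11, -9, 1) → sum -19
(-9, 1, -3) → sum -11
(1, -3, 12) → sum 10
(-3, 12, 2) → sum 11
(12, 2, 13) → sum 27
(2, 13, -10) → sum 5
(13, -10, 5) → sum 8
(-10, 5, 12) → sum 7
(5, 12, 3) → sum 20
(12, 3, -3) → sum 12
(3, -3, 2) → sum 2
(-3, 2, 7) → sum 6
(2, 7, -8) → sum 1
(7, -8, 7) → sum 6
Minimum of these is -19.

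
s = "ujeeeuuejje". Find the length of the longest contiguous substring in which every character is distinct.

[u] len 1
[u, j] len 2
[u, j, e] len 3
[e] len 1
[e] len 1
[e, u] len 2
[u] len 1
[u, e] len 2
[u, e, j] len 3
[j] len 1
[j, e] len 2
Longest all-distinct length: 3.

3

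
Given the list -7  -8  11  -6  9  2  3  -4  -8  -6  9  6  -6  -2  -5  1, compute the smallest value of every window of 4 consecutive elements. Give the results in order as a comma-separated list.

-8, -8, -6, -6, -4, -8, -8, -8, -8, -6, -6, -6, -6

-7 -8 11 -6 → min -8
-8 11 -6 9 → min -8
11 -6 9 2 → min -6
-6 9 2 3 → min -6
9 2 3 -4 → min -4
2 3 -4 -8 → min -8
3 -4 -8 -6 → min -8
-4 -8 -6 9 → min -8
-8 -6 9 6 → min -8
-6 9 6 -6 → min -6
9 6 -6 -2 → min -6
6 -6 -2 -5 → min -6
-6 -2 -5 1 → min -6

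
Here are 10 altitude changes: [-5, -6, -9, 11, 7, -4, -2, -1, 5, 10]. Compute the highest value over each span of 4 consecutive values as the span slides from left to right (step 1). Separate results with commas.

(-5, -6, -9, 11) → max 11
(-6, -9, 11, 7) → max 11
(-9, 11, 7, -4) → max 11
(11, 7, -4, -2) → max 11
(7, -4, -2, -1) → max 7
(-4, -2, -1, 5) → max 5
(-2, -1, 5, 10) → max 10

11, 11, 11, 11, 7, 5, 10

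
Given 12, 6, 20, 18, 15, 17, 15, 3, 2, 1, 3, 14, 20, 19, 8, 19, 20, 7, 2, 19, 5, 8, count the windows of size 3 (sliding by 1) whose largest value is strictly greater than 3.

(12, 6, 20) → max 20  > 3 ✓
(6, 20, 18) → max 20  > 3 ✓
(20, 18, 15) → max 20  > 3 ✓
(18, 15, 17) → max 18  > 3 ✓
(15, 17, 15) → max 17  > 3 ✓
(17, 15, 3) → max 17  > 3 ✓
(15, 3, 2) → max 15  > 3 ✓
(3, 2, 1) → max 3
(2, 1, 3) → max 3
(1, 3, 14) → max 14  > 3 ✓
(3, 14, 20) → max 20  > 3 ✓
(14, 20, 19) → max 20  > 3 ✓
(20, 19, 8) → max 20  > 3 ✓
(19, 8, 19) → max 19  > 3 ✓
(8, 19, 20) → max 20  > 3 ✓
(19, 20, 7) → max 20  > 3 ✓
(20, 7, 2) → max 20  > 3 ✓
(7, 2, 19) → max 19  > 3 ✓
(2, 19, 5) → max 19  > 3 ✓
(19, 5, 8) → max 19  > 3 ✓
18 windows satisfy the condition.

18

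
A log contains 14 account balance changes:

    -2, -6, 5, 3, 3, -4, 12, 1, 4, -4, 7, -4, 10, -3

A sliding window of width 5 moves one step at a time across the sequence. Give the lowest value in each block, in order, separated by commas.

Sliding a size-5 window across the 14 values:
(-2, -6, 5, 3, 3) → min -6
(-6, 5, 3, 3, -4) → min -6
(5, 3, 3, -4, 12) → min -4
(3, 3, -4, 12, 1) → min -4
(3, -4, 12, 1, 4) → min -4
(-4, 12, 1, 4, -4) → min -4
(12, 1, 4, -4, 7) → min -4
(1, 4, -4, 7, -4) → min -4
(4, -4, 7, -4, 10) → min -4
(-4, 7, -4, 10, -3) → min -4

-6, -6, -4, -4, -4, -4, -4, -4, -4, -4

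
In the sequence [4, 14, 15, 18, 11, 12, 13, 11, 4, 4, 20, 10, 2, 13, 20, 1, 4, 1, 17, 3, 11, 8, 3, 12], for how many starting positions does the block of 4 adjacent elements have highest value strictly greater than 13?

(4, 14, 15, 18) → max 18  > 13 ✓
(14, 15, 18, 11) → max 18  > 13 ✓
(15, 18, 11, 12) → max 18  > 13 ✓
(18, 11, 12, 13) → max 18  > 13 ✓
(11, 12, 13, 11) → max 13
(12, 13, 11, 4) → max 13
(13, 11, 4, 4) → max 13
(11, 4, 4, 20) → max 20  > 13 ✓
(4, 4, 20, 10) → max 20  > 13 ✓
(4, 20, 10, 2) → max 20  > 13 ✓
(20, 10, 2, 13) → max 20  > 13 ✓
(10, 2, 13, 20) → max 20  > 13 ✓
(2, 13, 20, 1) → max 20  > 13 ✓
(13, 20, 1, 4) → max 20  > 13 ✓
(20, 1, 4, 1) → max 20  > 13 ✓
(1, 4, 1, 17) → max 17  > 13 ✓
(4, 1, 17, 3) → max 17  > 13 ✓
(1, 17, 3, 11) → max 17  > 13 ✓
(17, 3, 11, 8) → max 17  > 13 ✓
(3, 11, 8, 3) → max 11
(11, 8, 3, 12) → max 12
16 windows satisfy the condition.

16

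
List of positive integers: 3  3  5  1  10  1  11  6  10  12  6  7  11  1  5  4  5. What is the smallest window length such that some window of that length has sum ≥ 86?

13

add 3: running sum 3 < 86
add 3: running sum 6 < 86
add 5: running sum 11 < 86
add 1: running sum 12 < 86
add 10: running sum 22 < 86
add 1: running sum 23 < 86
add 11: running sum 34 < 86
add 6: running sum 40 < 86
add 10: running sum 50 < 86
add 12: running sum 62 < 86
add 6: running sum 68 < 86
add 7: running sum 75 < 86
add 11: shortest ending here [3, 3, 5, 1, 10, 1, 11, 6, 10, 12, 6, 7, 11] sum 86, len 13
add 1: shortest ending here [3, 3, 5, 1, 10, 1, 11, 6, 10, 12, 6, 7, 11, 1] sum 87, len 14
add 5: shortest ending here [5, 1, 10, 1, 11, 6, 10, 12, 6, 7, 11, 1, 5] sum 86, len 13
add 4: shortest ending here [5, 1, 10, 1, 11, 6, 10, 12, 6, 7, 11, 1, 5, 4] sum 90, len 14
add 5: shortest ending here [10, 1, 11, 6, 10, 12, 6, 7, 11, 1, 5, 4, 5] sum 89, len 13
Shortest qualifying length: 13.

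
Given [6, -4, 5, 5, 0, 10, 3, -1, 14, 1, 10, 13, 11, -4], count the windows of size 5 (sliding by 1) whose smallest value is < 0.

8

6 -4 5 5 0 → min -4  < 0 ✓
-4 5 5 0 10 → min -4  < 0 ✓
5 5 0 10 3 → min 0
5 0 10 3 -1 → min -1  < 0 ✓
0 10 3 -1 14 → min -1  < 0 ✓
10 3 -1 14 1 → min -1  < 0 ✓
3 -1 14 1 10 → min -1  < 0 ✓
-1 14 1 10 13 → min -1  < 0 ✓
14 1 10 13 11 → min 1
1 10 13 11 -4 → min -4  < 0 ✓
8 windows satisfy the condition.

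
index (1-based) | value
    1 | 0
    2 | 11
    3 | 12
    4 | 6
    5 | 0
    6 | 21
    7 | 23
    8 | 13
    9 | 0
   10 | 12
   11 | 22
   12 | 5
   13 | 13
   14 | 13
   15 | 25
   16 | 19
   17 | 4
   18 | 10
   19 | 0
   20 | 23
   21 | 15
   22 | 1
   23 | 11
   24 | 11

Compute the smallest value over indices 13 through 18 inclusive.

4

Elements at indices 13..18: 13, 13, 25, 19, 4, 10
min(13, 13, 25, 19, 4, 10) = 4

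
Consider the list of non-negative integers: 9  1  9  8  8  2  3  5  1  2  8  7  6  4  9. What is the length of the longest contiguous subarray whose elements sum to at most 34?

Extend to the right; shrink from the left whenever the sum exceeds 34:
[9] sum 9 len 1
[9, 1] sum 10 len 2
[9, 1, 9] sum 19 len 3
[9, 1, 9, 8] sum 27 len 4
[1, 9, 8, 8] sum 26 len 4
[1, 9, 8, 8, 2] sum 28 len 5
[1, 9, 8, 8, 2, 3] sum 31 len 6
[8, 8, 2, 3, 5] sum 26 len 5
[8, 8, 2, 3, 5, 1] sum 27 len 6
[8, 8, 2, 3, 5, 1, 2] sum 29 len 7
[8, 2, 3, 5, 1, 2, 8] sum 29 len 7
[2, 3, 5, 1, 2, 8, 7] sum 28 len 7
[2, 3, 5, 1, 2, 8, 7, 6] sum 34 len 8
[5, 1, 2, 8, 7, 6, 4] sum 33 len 7
[8, 7, 6, 4, 9] sum 34 len 5
Longest length seen: 8.

8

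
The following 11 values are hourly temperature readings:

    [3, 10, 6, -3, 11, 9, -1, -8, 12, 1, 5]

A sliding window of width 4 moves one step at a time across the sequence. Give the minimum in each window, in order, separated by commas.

-3, -3, -3, -3, -8, -8, -8, -8

3 10 6 -3 → min -3
10 6 -3 11 → min -3
6 -3 11 9 → min -3
-3 11 9 -1 → min -3
11 9 -1 -8 → min -8
9 -1 -8 12 → min -8
-1 -8 12 1 → min -8
-8 12 1 5 → min -8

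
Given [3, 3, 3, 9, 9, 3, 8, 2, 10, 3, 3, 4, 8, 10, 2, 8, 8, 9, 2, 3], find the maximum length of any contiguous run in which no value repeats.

5

[3] len 1
[3] len 1
[3] len 1
[3, 9] len 2
[9] len 1
[9, 3] len 2
[9, 3, 8] len 3
[9, 3, 8, 2] len 4
[9, 3, 8, 2, 10] len 5
[8, 2, 10, 3] len 4
[3] len 1
[3, 4] len 2
[3, 4, 8] len 3
[3, 4, 8, 10] len 4
[3, 4, 8, 10, 2] len 5
[10, 2, 8] len 3
[8] len 1
[8, 9] len 2
[8, 9, 2] len 3
[8, 9, 2, 3] len 4
Longest all-distinct length: 5.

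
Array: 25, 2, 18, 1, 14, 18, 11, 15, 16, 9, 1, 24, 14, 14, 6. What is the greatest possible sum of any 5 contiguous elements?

[25, 2, 18, 1, 14] → sum 60
[2, 18, 1, 14, 18] → sum 53
[18, 1, 14, 18, 11] → sum 62
[1, 14, 18, 11, 15] → sum 59
[14, 18, 11, 15, 16] → sum 74
[18, 11, 15, 16, 9] → sum 69
[11, 15, 16, 9, 1] → sum 52
[15, 16, 9, 1, 24] → sum 65
[16, 9, 1, 24, 14] → sum 64
[9, 1, 24, 14, 14] → sum 62
[1, 24, 14, 14, 6] → sum 59
Greatest of these is 74.

74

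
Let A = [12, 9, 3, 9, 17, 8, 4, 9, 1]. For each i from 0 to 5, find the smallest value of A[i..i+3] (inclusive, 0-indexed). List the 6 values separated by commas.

3, 3, 3, 4, 4, 1

[12, 9, 3, 9] → min 3
[9, 3, 9, 17] → min 3
[3, 9, 17, 8] → min 3
[9, 17, 8, 4] → min 4
[17, 8, 4, 9] → min 4
[8, 4, 9, 1] → min 1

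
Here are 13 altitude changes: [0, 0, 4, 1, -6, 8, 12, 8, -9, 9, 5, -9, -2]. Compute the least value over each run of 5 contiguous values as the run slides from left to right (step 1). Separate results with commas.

(0, 0, 4, 1, -6) → min -6
(0, 4, 1, -6, 8) → min -6
(4, 1, -6, 8, 12) → min -6
(1, -6, 8, 12, 8) → min -6
(-6, 8, 12, 8, -9) → min -9
(8, 12, 8, -9, 9) → min -9
(12, 8, -9, 9, 5) → min -9
(8, -9, 9, 5, -9) → min -9
(-9, 9, 5, -9, -2) → min -9

-6, -6, -6, -6, -9, -9, -9, -9, -9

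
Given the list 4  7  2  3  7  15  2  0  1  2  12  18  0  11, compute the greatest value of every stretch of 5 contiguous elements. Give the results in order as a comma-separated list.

7, 15, 15, 15, 15, 15, 12, 18, 18, 18

4 7 2 3 7 → max 7
7 2 3 7 15 → max 15
2 3 7 15 2 → max 15
3 7 15 2 0 → max 15
7 15 2 0 1 → max 15
15 2 0 1 2 → max 15
2 0 1 2 12 → max 12
0 1 2 12 18 → max 18
1 2 12 18 0 → max 18
2 12 18 0 11 → max 18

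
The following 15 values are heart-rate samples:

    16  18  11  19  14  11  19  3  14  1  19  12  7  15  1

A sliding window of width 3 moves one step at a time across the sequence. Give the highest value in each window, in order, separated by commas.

[16, 18, 11] → max 18
[18, 11, 19] → max 19
[11, 19, 14] → max 19
[19, 14, 11] → max 19
[14, 11, 19] → max 19
[11, 19, 3] → max 19
[19, 3, 14] → max 19
[3, 14, 1] → max 14
[14, 1, 19] → max 19
[1, 19, 12] → max 19
[19, 12, 7] → max 19
[12, 7, 15] → max 15
[7, 15, 1] → max 15

18, 19, 19, 19, 19, 19, 19, 14, 19, 19, 19, 15, 15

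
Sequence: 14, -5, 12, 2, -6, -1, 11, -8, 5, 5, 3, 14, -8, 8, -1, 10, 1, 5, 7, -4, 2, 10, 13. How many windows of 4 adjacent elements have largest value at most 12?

(14, -5, 12, 2) → max 14
(-5, 12, 2, -6) → max 12  ≤ 12 ✓
(12, 2, -6, -1) → max 12  ≤ 12 ✓
(2, -6, -1, 11) → max 11  ≤ 12 ✓
(-6, -1, 11, -8) → max 11  ≤ 12 ✓
(-1, 11, -8, 5) → max 11  ≤ 12 ✓
(11, -8, 5, 5) → max 11  ≤ 12 ✓
(-8, 5, 5, 3) → max 5  ≤ 12 ✓
(5, 5, 3, 14) → max 14
(5, 3, 14, -8) → max 14
(3, 14, -8, 8) → max 14
(14, -8, 8, -1) → max 14
(-8, 8, -1, 10) → max 10  ≤ 12 ✓
(8, -1, 10, 1) → max 10  ≤ 12 ✓
(-1, 10, 1, 5) → max 10  ≤ 12 ✓
(10, 1, 5, 7) → max 10  ≤ 12 ✓
(1, 5, 7, -4) → max 7  ≤ 12 ✓
(5, 7, -4, 2) → max 7  ≤ 12 ✓
(7, -4, 2, 10) → max 10  ≤ 12 ✓
(-4, 2, 10, 13) → max 13
14 windows satisfy the condition.

14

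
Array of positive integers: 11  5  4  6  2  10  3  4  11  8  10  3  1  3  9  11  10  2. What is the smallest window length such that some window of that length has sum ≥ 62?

add 11: running sum 11 < 62
add 5: running sum 16 < 62
add 4: running sum 20 < 62
add 6: running sum 26 < 62
add 2: running sum 28 < 62
add 10: running sum 38 < 62
add 3: running sum 41 < 62
add 4: running sum 45 < 62
add 11: running sum 56 < 62
end 9: [11, 5, 4, 6, 2, 10, 3, 4, 11, 8] sum 64, len 10
end 10: [5, 4, 6, 2, 10, 3, 4, 11, 8, 10] sum 63, len 10
end 11: [5, 4, 6, 2, 10, 3, 4, 11, 8, 10, 3] sum 66, len 11
end 12: [4, 6, 2, 10, 3, 4, 11, 8, 10, 3, 1] sum 62, len 11
end 13: [4, 6, 2, 10, 3, 4, 11, 8, 10, 3, 1, 3] sum 65, len 12
end 14: [10, 3, 4, 11, 8, 10, 3, 1, 3, 9] sum 62, len 10
end 15: [3, 4, 11, 8, 10, 3, 1, 3, 9, 11] sum 63, len 10
end 16: [11, 8, 10, 3, 1, 3, 9, 11, 10] sum 66, len 9
end 17: [11, 8, 10, 3, 1, 3, 9, 11, 10, 2] sum 68, len 10
Shortest qualifying length: 9.

9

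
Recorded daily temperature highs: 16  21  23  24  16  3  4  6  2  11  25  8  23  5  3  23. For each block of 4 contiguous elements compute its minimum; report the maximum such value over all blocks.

16

[16, 21, 23, 24] → min 16
[21, 23, 24, 16] → min 16
[23, 24, 16, 3] → min 3
[24, 16, 3, 4] → min 3
[16, 3, 4, 6] → min 3
[3, 4, 6, 2] → min 2
[4, 6, 2, 11] → min 2
[6, 2, 11, 25] → min 2
[2, 11, 25, 8] → min 2
[11, 25, 8, 23] → min 8
[25, 8, 23, 5] → min 5
[8, 23, 5, 3] → min 3
[23, 5, 3, 23] → min 3
Maximum of these is 16.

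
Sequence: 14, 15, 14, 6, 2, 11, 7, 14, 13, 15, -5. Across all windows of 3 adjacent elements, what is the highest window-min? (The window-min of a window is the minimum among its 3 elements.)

Each size-3 window and its min:
[14, 15, 14] → min 14
[15, 14, 6] → min 6
[14, 6, 2] → min 2
[6, 2, 11] → min 2
[2, 11, 7] → min 2
[11, 7, 14] → min 7
[7, 14, 13] → min 7
[14, 13, 15] → min 13
[13, 15, -5] → min -5
Highest of these is 14.

14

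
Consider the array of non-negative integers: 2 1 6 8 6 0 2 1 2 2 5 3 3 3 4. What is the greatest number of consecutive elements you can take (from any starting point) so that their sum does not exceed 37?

Extend to the right; shrink from the left whenever the sum exceeds 37:
add 2: [2] sum 2, len 1
add 1: [2, 1] sum 3, len 2
add 6: [2, 1, 6] sum 9, len 3
add 8: [2, 1, 6, 8] sum 17, len 4
add 6: [2, 1, 6, 8, 6] sum 23, len 5
add 0: [2, 1, 6, 8, 6, 0] sum 23, len 6
add 2: [2, 1, 6, 8, 6, 0, 2] sum 25, len 7
add 1: [2, 1, 6, 8, 6, 0, 2, 1] sum 26, len 8
add 2: [2, 1, 6, 8, 6, 0, 2, 1, 2] sum 28, len 9
add 2: [2, 1, 6, 8, 6, 0, 2, 1, 2, 2] sum 30, len 10
add 5: [2, 1, 6, 8, 6, 0, 2, 1, 2, 2, 5] sum 35, len 11
add 3: [1, 6, 8, 6, 0, 2, 1, 2, 2, 5, 3] sum 36, len 11
add 3: [8, 6, 0, 2, 1, 2, 2, 5, 3, 3] sum 32, len 10
add 3: [8, 6, 0, 2, 1, 2, 2, 5, 3, 3, 3] sum 35, len 11
add 4: [6, 0, 2, 1, 2, 2, 5, 3, 3, 3, 4] sum 31, len 11
Longest length seen: 11.

11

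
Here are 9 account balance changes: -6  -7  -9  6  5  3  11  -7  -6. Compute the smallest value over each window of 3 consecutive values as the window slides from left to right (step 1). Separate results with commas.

-9, -9, -9, 3, 3, -7, -7

(-6, -7, -9) → min -9
(-7, -9, 6) → min -9
(-9, 6, 5) → min -9
(6, 5, 3) → min 3
(5, 3, 11) → min 3
(3, 11, -7) → min -7
(11, -7, -6) → min -7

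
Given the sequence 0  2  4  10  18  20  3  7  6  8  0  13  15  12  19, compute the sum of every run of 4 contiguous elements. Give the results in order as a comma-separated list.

16, 34, 52, 51, 48, 36, 24, 21, 27, 36, 40, 59

Sliding a size-4 window across the 15 values:
[0, 2, 4, 10] → sum 16
[2, 4, 10, 18] → sum 34
[4, 10, 18, 20] → sum 52
[10, 18, 20, 3] → sum 51
[18, 20, 3, 7] → sum 48
[20, 3, 7, 6] → sum 36
[3, 7, 6, 8] → sum 24
[7, 6, 8, 0] → sum 21
[6, 8, 0, 13] → sum 27
[8, 0, 13, 15] → sum 36
[0, 13, 15, 12] → sum 40
[13, 15, 12, 19] → sum 59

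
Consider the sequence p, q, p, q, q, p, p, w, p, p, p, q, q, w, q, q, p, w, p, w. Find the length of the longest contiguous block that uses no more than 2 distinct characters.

[p] 1 distinct, len 1
[p, q] 2 distinct, len 2
[p, q, p] 2 distinct, len 3
[p, q, p, q] 2 distinct, len 4
[p, q, p, q, q] 2 distinct, len 5
[p, q, p, q, q, p] 2 distinct, len 6
[p, q, p, q, q, p, p] 2 distinct, len 7
[p, p, w] 2 distinct, len 3
[p, p, w, p] 2 distinct, len 4
[p, p, w, p, p] 2 distinct, len 5
[p, p, w, p, p, p] 2 distinct, len 6
[p, p, p, q] 2 distinct, len 4
[p, p, p, q, q] 2 distinct, len 5
[q, q, w] 2 distinct, len 3
[q, q, w, q] 2 distinct, len 4
[q, q, w, q, q] 2 distinct, len 5
[q, q, p] 2 distinct, len 3
[p, w] 2 distinct, len 2
[p, w, p] 2 distinct, len 3
[p, w, p, w] 2 distinct, len 4
Longest length with ≤2 distinct: 7.

7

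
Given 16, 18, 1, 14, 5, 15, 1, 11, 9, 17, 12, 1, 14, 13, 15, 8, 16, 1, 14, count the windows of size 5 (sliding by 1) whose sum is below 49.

(16, 18, 1, 14, 5) → sum 54
(18, 1, 14, 5, 15) → sum 53
(1, 14, 5, 15, 1) → sum 36  < 49 ✓
(14, 5, 15, 1, 11) → sum 46  < 49 ✓
(5, 15, 1, 11, 9) → sum 41  < 49 ✓
(15, 1, 11, 9, 17) → sum 53
(1, 11, 9, 17, 12) → sum 50
(11, 9, 17, 12, 1) → sum 50
(9, 17, 12, 1, 14) → sum 53
(17, 12, 1, 14, 13) → sum 57
(12, 1, 14, 13, 15) → sum 55
(1, 14, 13, 15, 8) → sum 51
(14, 13, 15, 8, 16) → sum 66
(13, 15, 8, 16, 1) → sum 53
(15, 8, 16, 1, 14) → sum 54
3 windows satisfy the condition.

3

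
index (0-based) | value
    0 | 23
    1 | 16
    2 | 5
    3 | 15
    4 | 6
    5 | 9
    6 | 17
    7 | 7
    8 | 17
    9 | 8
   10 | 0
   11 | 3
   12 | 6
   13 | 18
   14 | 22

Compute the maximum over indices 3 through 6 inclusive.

Elements at indices 3..6: 15, 6, 9, 17
max(15, 6, 9, 17) = 17

17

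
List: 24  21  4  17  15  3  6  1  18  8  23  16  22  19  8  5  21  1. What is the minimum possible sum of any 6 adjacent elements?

[24, 21, 4, 17, 15, 3] → sum 84
[21, 4, 17, 15, 3, 6] → sum 66
[4, 17, 15, 3, 6, 1] → sum 46
[17, 15, 3, 6, 1, 18] → sum 60
[15, 3, 6, 1, 18, 8] → sum 51
[3, 6, 1, 18, 8, 23] → sum 59
[6, 1, 18, 8, 23, 16] → sum 72
[1, 18, 8, 23, 16, 22] → sum 88
[18, 8, 23, 16, 22, 19] → sum 106
[8, 23, 16, 22, 19, 8] → sum 96
[23, 16, 22, 19, 8, 5] → sum 93
[16, 22, 19, 8, 5, 21] → sum 91
[22, 19, 8, 5, 21, 1] → sum 76
Minimum of these is 46.

46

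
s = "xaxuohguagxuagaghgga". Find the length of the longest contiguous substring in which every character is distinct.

[x] len 1
[x, a] len 2
[a, x] len 2
[a, x, u] len 3
[a, x, u, o] len 4
[a, x, u, o, h] len 5
[a, x, u, o, h, g] len 6
[o, h, g, u] len 4
[o, h, g, u, a] len 5
[u, a, g] len 3
[u, a, g, x] len 4
[a, g, x, u] len 4
[g, x, u, a] len 4
[x, u, a, g] len 4
[g, a] len 2
[a, g] len 2
[a, g, h] len 3
[h, g] len 2
[g] len 1
[g, a] len 2
Longest all-distinct length: 6.

6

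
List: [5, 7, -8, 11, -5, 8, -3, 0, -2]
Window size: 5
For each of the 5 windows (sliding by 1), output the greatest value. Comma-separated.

11, 11, 11, 11, 8

[5, 7, -8, 11, -5] → max 11
[7, -8, 11, -5, 8] → max 11
[-8, 11, -5, 8, -3] → max 11
[11, -5, 8, -3, 0] → max 11
[-5, 8, -3, 0, -2] → max 8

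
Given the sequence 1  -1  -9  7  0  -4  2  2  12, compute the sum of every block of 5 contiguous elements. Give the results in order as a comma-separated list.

Sliding a size-5 window across the 9 values:
(1, -1, -9, 7, 0) → sum -2
(-1, -9, 7, 0, -4) → sum -7
(-9, 7, 0, -4, 2) → sum -4
(7, 0, -4, 2, 2) → sum 7
(0, -4, 2, 2, 12) → sum 12

-2, -7, -4, 7, 12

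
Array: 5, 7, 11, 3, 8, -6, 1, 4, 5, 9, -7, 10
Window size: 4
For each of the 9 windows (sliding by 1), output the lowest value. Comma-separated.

3, 3, -6, -6, -6, -6, 1, -7, -7

Sliding a size-4 window across the 12 values:
[5, 7, 11, 3] → min 3
[7, 11, 3, 8] → min 3
[11, 3, 8, -6] → min -6
[3, 8, -6, 1] → min -6
[8, -6, 1, 4] → min -6
[-6, 1, 4, 5] → min -6
[1, 4, 5, 9] → min 1
[4, 5, 9, -7] → min -7
[5, 9, -7, 10] → min -7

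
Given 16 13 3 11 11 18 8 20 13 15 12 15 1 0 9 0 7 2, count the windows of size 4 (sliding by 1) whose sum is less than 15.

1

16 13 3 11 → sum 43
13 3 11 11 → sum 38
3 11 11 18 → sum 43
11 11 18 8 → sum 48
11 18 8 20 → sum 57
18 8 20 13 → sum 59
8 20 13 15 → sum 56
20 13 15 12 → sum 60
13 15 12 15 → sum 55
15 12 15 1 → sum 43
12 15 1 0 → sum 28
15 1 0 9 → sum 25
1 0 9 0 → sum 10  < 15 ✓
0 9 0 7 → sum 16
9 0 7 2 → sum 18
1 window satisfy the condition.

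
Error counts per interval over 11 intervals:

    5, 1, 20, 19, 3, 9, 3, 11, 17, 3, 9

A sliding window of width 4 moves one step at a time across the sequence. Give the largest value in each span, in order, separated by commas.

5 1 20 19 → max 20
1 20 19 3 → max 20
20 19 3 9 → max 20
19 3 9 3 → max 19
3 9 3 11 → max 11
9 3 11 17 → max 17
3 11 17 3 → max 17
11 17 3 9 → max 17

20, 20, 20, 19, 11, 17, 17, 17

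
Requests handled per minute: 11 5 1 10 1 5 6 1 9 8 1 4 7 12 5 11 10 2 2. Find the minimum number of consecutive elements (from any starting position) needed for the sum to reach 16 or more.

2

add 11: running sum 11 < 16
end 1: [11, 5] sum 16, len 2
end 2: [11, 5, 1] sum 17, len 3
end 3: [5, 1, 10] sum 16, len 3
end 4: [5, 1, 10, 1] sum 17, len 4
end 5: [10, 1, 5] sum 16, len 3
end 6: [10, 1, 5, 6] sum 22, len 4
end 7: [10, 1, 5, 6, 1] sum 23, len 5
end 8: [6, 1, 9] sum 16, len 3
end 9: [9, 8] sum 17, len 2
end 10: [9, 8, 1] sum 18, len 3
end 11: [9, 8, 1, 4] sum 22, len 4
end 12: [8, 1, 4, 7] sum 20, len 4
end 13: [7, 12] sum 19, len 2
end 14: [12, 5] sum 17, len 2
end 15: [5, 11] sum 16, len 2
end 16: [11, 10] sum 21, len 2
end 17: [11, 10, 2] sum 23, len 3
end 18: [11, 10, 2, 2] sum 25, len 4
Shortest qualifying length: 2.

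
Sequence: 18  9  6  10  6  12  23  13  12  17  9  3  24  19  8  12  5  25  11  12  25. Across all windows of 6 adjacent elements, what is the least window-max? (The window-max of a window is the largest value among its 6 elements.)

Window maxs for each of the 16 positions:
18 9 6 10 6 12 → max 18
9 6 10 6 12 23 → max 23
6 10 6 12 23 13 → max 23
10 6 12 23 13 12 → max 23
6 12 23 13 12 17 → max 23
12 23 13 12 17 9 → max 23
23 13 12 17 9 3 → max 23
13 12 17 9 3 24 → max 24
12 17 9 3 24 19 → max 24
17 9 3 24 19 8 → max 24
9 3 24 19 8 12 → max 24
3 24 19 8 12 5 → max 24
24 19 8 12 5 25 → max 25
19 8 12 5 25 11 → max 25
8 12 5 25 11 12 → max 25
12 5 25 11 12 25 → max 25
Least of these is 18.

18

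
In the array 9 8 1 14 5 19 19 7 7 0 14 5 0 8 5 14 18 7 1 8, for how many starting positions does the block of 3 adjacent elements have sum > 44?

1

(9, 8, 1) → sum 18
(8, 1, 14) → sum 23
(1, 14, 5) → sum 20
(14, 5, 19) → sum 38
(5, 19, 19) → sum 43
(19, 19, 7) → sum 45  > 44 ✓
(19, 7, 7) → sum 33
(7, 7, 0) → sum 14
(7, 0, 14) → sum 21
(0, 14, 5) → sum 19
(14, 5, 0) → sum 19
(5, 0, 8) → sum 13
(0, 8, 5) → sum 13
(8, 5, 14) → sum 27
(5, 14, 18) → sum 37
(14, 18, 7) → sum 39
(18, 7, 1) → sum 26
(7, 1, 8) → sum 16
1 window satisfy the condition.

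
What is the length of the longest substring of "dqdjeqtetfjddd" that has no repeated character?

5

[d] len 1
[d, q] len 2
[q, d] len 2
[q, d, j] len 3
[q, d, j, e] len 4
[d, j, e, q] len 4
[d, j, e, q, t] len 5
[q, t, e] len 3
[e, t] len 2
[e, t, f] len 3
[e, t, f, j] len 4
[e, t, f, j, d] len 5
[d] len 1
[d] len 1
Longest all-distinct length: 5.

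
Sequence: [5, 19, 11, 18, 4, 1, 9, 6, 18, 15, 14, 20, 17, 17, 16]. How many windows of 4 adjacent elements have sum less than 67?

9

5 19 11 18 → sum 53  < 67 ✓
19 11 18 4 → sum 52  < 67 ✓
11 18 4 1 → sum 34  < 67 ✓
18 4 1 9 → sum 32  < 67 ✓
4 1 9 6 → sum 20  < 67 ✓
1 9 6 18 → sum 34  < 67 ✓
9 6 18 15 → sum 48  < 67 ✓
6 18 15 14 → sum 53  < 67 ✓
18 15 14 20 → sum 67
15 14 20 17 → sum 66  < 67 ✓
14 20 17 17 → sum 68
20 17 17 16 → sum 70
9 windows satisfy the condition.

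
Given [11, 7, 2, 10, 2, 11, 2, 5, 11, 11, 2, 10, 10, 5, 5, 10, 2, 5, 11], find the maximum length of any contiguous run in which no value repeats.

4

add 11: [11] len 1
add 7: [11, 7] len 2
add 2: [11, 7, 2] len 3
add 10: [11, 7, 2, 10] len 4
add 2 (repeat 2, move left end past it): [10, 2] len 2
add 11: [10, 2, 11] len 3
add 2 (repeat 2, move left end past it): [11, 2] len 2
add 5: [11, 2, 5] len 3
add 11 (repeat 11, move left end past it): [2, 5, 11] len 3
add 11 (repeat 11, move left end past it): [11] len 1
add 2: [11, 2] len 2
add 10: [11, 2, 10] len 3
add 10 (repeat 10, move left end past it): [10] len 1
add 5: [10, 5] len 2
add 5 (repeat 5, move left end past it): [5] len 1
add 10: [5, 10] len 2
add 2: [5, 10, 2] len 3
add 5 (repeat 5, move left end past it): [10, 2, 5] len 3
add 11: [10, 2, 5, 11] len 4
Longest all-distinct length: 4.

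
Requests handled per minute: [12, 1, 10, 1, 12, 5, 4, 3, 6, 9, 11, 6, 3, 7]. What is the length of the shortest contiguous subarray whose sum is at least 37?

Extend right; whenever the sum reaches 37, record the length and shrink from the left:
add 12: running sum 12 < 37
add 1: running sum 13 < 37
add 10: running sum 23 < 37
add 1: running sum 24 < 37
add 12: running sum 36 < 37
add 5: shortest ending here [12, 1, 10, 1, 12, 5] sum 41, len 6
add 4: shortest ending here [12, 1, 10, 1, 12, 5, 4] sum 45, len 7
add 3: shortest ending here [12, 1, 10, 1, 12, 5, 4, 3] sum 48, len 8
add 6: shortest ending here [10, 1, 12, 5, 4, 3, 6] sum 41, len 7
add 9: shortest ending here [12, 5, 4, 3, 6, 9] sum 39, len 6
add 11: shortest ending here [5, 4, 3, 6, 9, 11] sum 38, len 6
add 6: shortest ending here [4, 3, 6, 9, 11, 6] sum 39, len 6
add 3: shortest ending here [3, 6, 9, 11, 6, 3] sum 38, len 6
add 7: shortest ending here [6, 9, 11, 6, 3, 7] sum 42, len 6
Shortest qualifying length: 6.

6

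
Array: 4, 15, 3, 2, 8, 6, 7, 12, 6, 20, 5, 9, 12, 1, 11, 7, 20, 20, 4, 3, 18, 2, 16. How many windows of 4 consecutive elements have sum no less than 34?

4 15 3 2 → sum 24
15 3 2 8 → sum 28
3 2 8 6 → sum 19
2 8 6 7 → sum 23
8 6 7 12 → sum 33
6 7 12 6 → sum 31
7 12 6 20 → sum 45  ≥ 34 ✓
12 6 20 5 → sum 43  ≥ 34 ✓
6 20 5 9 → sum 40  ≥ 34 ✓
20 5 9 12 → sum 46  ≥ 34 ✓
5 9 12 1 → sum 27
9 12 1 11 → sum 33
12 1 11 7 → sum 31
1 11 7 20 → sum 39  ≥ 34 ✓
11 7 20 20 → sum 58  ≥ 34 ✓
7 20 20 4 → sum 51  ≥ 34 ✓
20 20 4 3 → sum 47  ≥ 34 ✓
20 4 3 18 → sum 45  ≥ 34 ✓
4 3 18 2 → sum 27
3 18 2 16 → sum 39  ≥ 34 ✓
10 windows satisfy the condition.

10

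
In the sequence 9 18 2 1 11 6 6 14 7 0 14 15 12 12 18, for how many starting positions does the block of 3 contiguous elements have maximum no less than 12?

[9, 18, 2] → max 18  ≥ 12 ✓
[18, 2, 1] → max 18  ≥ 12 ✓
[2, 1, 11] → max 11
[1, 11, 6] → max 11
[11, 6, 6] → max 11
[6, 6, 14] → max 14  ≥ 12 ✓
[6, 14, 7] → max 14  ≥ 12 ✓
[14, 7, 0] → max 14  ≥ 12 ✓
[7, 0, 14] → max 14  ≥ 12 ✓
[0, 14, 15] → max 15  ≥ 12 ✓
[14, 15, 12] → max 15  ≥ 12 ✓
[15, 12, 12] → max 15  ≥ 12 ✓
[12, 12, 18] → max 18  ≥ 12 ✓
10 windows satisfy the condition.

10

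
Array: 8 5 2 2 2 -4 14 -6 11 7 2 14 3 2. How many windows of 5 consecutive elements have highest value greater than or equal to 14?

8

(8, 5, 2, 2, 2) → max 8
(5, 2, 2, 2, -4) → max 5
(2, 2, 2, -4, 14) → max 14  ≥ 14 ✓
(2, 2, -4, 14, -6) → max 14  ≥ 14 ✓
(2, -4, 14, -6, 11) → max 14  ≥ 14 ✓
(-4, 14, -6, 11, 7) → max 14  ≥ 14 ✓
(14, -6, 11, 7, 2) → max 14  ≥ 14 ✓
(-6, 11, 7, 2, 14) → max 14  ≥ 14 ✓
(11, 7, 2, 14, 3) → max 14  ≥ 14 ✓
(7, 2, 14, 3, 2) → max 14  ≥ 14 ✓
8 windows satisfy the condition.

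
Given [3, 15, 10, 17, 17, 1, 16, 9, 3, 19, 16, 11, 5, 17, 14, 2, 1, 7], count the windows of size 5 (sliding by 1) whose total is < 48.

3

3 15 10 17 17 → sum 62
15 10 17 17 1 → sum 60
10 17 17 1 16 → sum 61
17 17 1 16 9 → sum 60
17 1 16 9 3 → sum 46  < 48 ✓
1 16 9 3 19 → sum 48
16 9 3 19 16 → sum 63
9 3 19 16 11 → sum 58
3 19 16 11 5 → sum 54
19 16 11 5 17 → sum 68
16 11 5 17 14 → sum 63
11 5 17 14 2 → sum 49
5 17 14 2 1 → sum 39  < 48 ✓
17 14 2 1 7 → sum 41  < 48 ✓
3 windows satisfy the condition.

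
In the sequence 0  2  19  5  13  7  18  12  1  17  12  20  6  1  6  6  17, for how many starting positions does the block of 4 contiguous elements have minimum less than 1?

[0, 2, 19, 5] → min 0  < 1 ✓
[2, 19, 5, 13] → min 2
[19, 5, 13, 7] → min 5
[5, 13, 7, 18] → min 5
[13, 7, 18, 12] → min 7
[7, 18, 12, 1] → min 1
[18, 12, 1, 17] → min 1
[12, 1, 17, 12] → min 1
[1, 17, 12, 20] → min 1
[17, 12, 20, 6] → min 6
[12, 20, 6, 1] → min 1
[20, 6, 1, 6] → min 1
[6, 1, 6, 6] → min 1
[1, 6, 6, 17] → min 1
1 window satisfy the condition.

1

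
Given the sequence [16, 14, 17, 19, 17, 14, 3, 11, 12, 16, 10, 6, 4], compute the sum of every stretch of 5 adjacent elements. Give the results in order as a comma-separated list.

(16, 14, 17, 19, 17) → sum 83
(14, 17, 19, 17, 14) → sum 81
(17, 19, 17, 14, 3) → sum 70
(19, 17, 14, 3, 11) → sum 64
(17, 14, 3, 11, 12) → sum 57
(14, 3, 11, 12, 16) → sum 56
(3, 11, 12, 16, 10) → sum 52
(11, 12, 16, 10, 6) → sum 55
(12, 16, 10, 6, 4) → sum 48

83, 81, 70, 64, 57, 56, 52, 55, 48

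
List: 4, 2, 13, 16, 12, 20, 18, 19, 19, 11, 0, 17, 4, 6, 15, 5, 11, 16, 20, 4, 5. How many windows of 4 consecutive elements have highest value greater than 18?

[4, 2, 13, 16] → max 16
[2, 13, 16, 12] → max 16
[13, 16, 12, 20] → max 20  > 18 ✓
[16, 12, 20, 18] → max 20  > 18 ✓
[12, 20, 18, 19] → max 20  > 18 ✓
[20, 18, 19, 19] → max 20  > 18 ✓
[18, 19, 19, 11] → max 19  > 18 ✓
[19, 19, 11, 0] → max 19  > 18 ✓
[19, 11, 0, 17] → max 19  > 18 ✓
[11, 0, 17, 4] → max 17
[0, 17, 4, 6] → max 17
[17, 4, 6, 15] → max 17
[4, 6, 15, 5] → max 15
[6, 15, 5, 11] → max 15
[15, 5, 11, 16] → max 16
[5, 11, 16, 20] → max 20  > 18 ✓
[11, 16, 20, 4] → max 20  > 18 ✓
[16, 20, 4, 5] → max 20  > 18 ✓
10 windows satisfy the condition.

10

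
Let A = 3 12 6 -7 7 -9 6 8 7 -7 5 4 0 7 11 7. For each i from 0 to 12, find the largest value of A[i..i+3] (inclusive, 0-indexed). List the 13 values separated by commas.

[3, 12, 6, -7] → max 12
[12, 6, -7, 7] → max 12
[6, -7, 7, -9] → max 7
[-7, 7, -9, 6] → max 7
[7, -9, 6, 8] → max 8
[-9, 6, 8, 7] → max 8
[6, 8, 7, -7] → max 8
[8, 7, -7, 5] → max 8
[7, -7, 5, 4] → max 7
[-7, 5, 4, 0] → max 5
[5, 4, 0, 7] → max 7
[4, 0, 7, 11] → max 11
[0, 7, 11, 7] → max 11

12, 12, 7, 7, 8, 8, 8, 8, 7, 5, 7, 11, 11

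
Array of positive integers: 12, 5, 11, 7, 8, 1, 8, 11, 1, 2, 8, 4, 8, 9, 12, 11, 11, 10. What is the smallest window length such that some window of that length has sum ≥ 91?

add 12: running sum 12 < 91
add 5: running sum 17 < 91
add 11: running sum 28 < 91
add 7: running sum 35 < 91
add 8: running sum 43 < 91
add 1: running sum 44 < 91
add 8: running sum 52 < 91
add 11: running sum 63 < 91
add 1: running sum 64 < 91
add 2: running sum 66 < 91
add 8: running sum 74 < 91
add 4: running sum 78 < 91
add 8: running sum 86 < 91
end 13: [12, 5, 11, 7, 8, 1, 8, 11, 1, 2, 8, 4, 8, 9] sum 95, len 14
end 14: [5, 11, 7, 8, 1, 8, 11, 1, 2, 8, 4, 8, 9, 12] sum 95, len 14
end 15: [11, 7, 8, 1, 8, 11, 1, 2, 8, 4, 8, 9, 12, 11] sum 101, len 14
end 16: [8, 1, 8, 11, 1, 2, 8, 4, 8, 9, 12, 11, 11] sum 94, len 13
end 17: [8, 11, 1, 2, 8, 4, 8, 9, 12, 11, 11, 10] sum 95, len 12
Shortest qualifying length: 12.

12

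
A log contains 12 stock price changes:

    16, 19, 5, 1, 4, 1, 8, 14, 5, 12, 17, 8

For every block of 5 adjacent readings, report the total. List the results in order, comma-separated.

45, 30, 19, 28, 32, 40, 56, 56

Sliding a size-5 window across the 12 values:
[16, 19, 5, 1, 4] → sum 45
[19, 5, 1, 4, 1] → sum 30
[5, 1, 4, 1, 8] → sum 19
[1, 4, 1, 8, 14] → sum 28
[4, 1, 8, 14, 5] → sum 32
[1, 8, 14, 5, 12] → sum 40
[8, 14, 5, 12, 17] → sum 56
[14, 5, 12, 17, 8] → sum 56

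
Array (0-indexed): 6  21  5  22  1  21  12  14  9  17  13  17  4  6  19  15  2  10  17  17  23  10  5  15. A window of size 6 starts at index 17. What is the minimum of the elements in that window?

5

Elements at indices 17..22: 10, 17, 17, 23, 10, 5
min(10, 17, 17, 23, 10, 5) = 5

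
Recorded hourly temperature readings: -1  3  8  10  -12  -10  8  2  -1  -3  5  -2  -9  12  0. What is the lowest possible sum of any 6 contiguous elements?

-16

Window sums for each of the 10 positions:
(-1, 3, 8, 10, -12, -10) → sum -2
(3, 8, 10, -12, -10, 8) → sum 7
(8, 10, -12, -10, 8, 2) → sum 6
(10, -12, -10, 8, 2, -1) → sum -3
(-12, -10, 8, 2, -1, -3) → sum -16
(-10, 8, 2, -1, -3, 5) → sum 1
(8, 2, -1, -3, 5, -2) → sum 9
(2, -1, -3, 5, -2, -9) → sum -8
(-1, -3, 5, -2, -9, 12) → sum 2
(-3, 5, -2, -9, 12, 0) → sum 3
Lowest of these is -16.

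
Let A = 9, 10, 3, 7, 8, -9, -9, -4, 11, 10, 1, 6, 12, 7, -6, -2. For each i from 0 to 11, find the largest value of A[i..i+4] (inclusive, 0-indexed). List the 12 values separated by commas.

(9, 10, 3, 7, 8) → max 10
(10, 3, 7, 8, -9) → max 10
(3, 7, 8, -9, -9) → max 8
(7, 8, -9, -9, -4) → max 8
(8, -9, -9, -4, 11) → max 11
(-9, -9, -4, 11, 10) → max 11
(-9, -4, 11, 10, 1) → max 11
(-4, 11, 10, 1, 6) → max 11
(11, 10, 1, 6, 12) → max 12
(10, 1, 6, 12, 7) → max 12
(1, 6, 12, 7, -6) → max 12
(6, 12, 7, -6, -2) → max 12

10, 10, 8, 8, 11, 11, 11, 11, 12, 12, 12, 12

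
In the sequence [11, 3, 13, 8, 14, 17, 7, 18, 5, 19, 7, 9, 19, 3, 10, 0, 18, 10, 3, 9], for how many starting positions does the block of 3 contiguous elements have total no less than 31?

11

(11, 3, 13) → sum 27
(3, 13, 8) → sum 24
(13, 8, 14) → sum 35  ≥ 31 ✓
(8, 14, 17) → sum 39  ≥ 31 ✓
(14, 17, 7) → sum 38  ≥ 31 ✓
(17, 7, 18) → sum 42  ≥ 31 ✓
(7, 18, 5) → sum 30
(18, 5, 19) → sum 42  ≥ 31 ✓
(5, 19, 7) → sum 31  ≥ 31 ✓
(19, 7, 9) → sum 35  ≥ 31 ✓
(7, 9, 19) → sum 35  ≥ 31 ✓
(9, 19, 3) → sum 31  ≥ 31 ✓
(19, 3, 10) → sum 32  ≥ 31 ✓
(3, 10, 0) → sum 13
(10, 0, 18) → sum 28
(0, 18, 10) → sum 28
(18, 10, 3) → sum 31  ≥ 31 ✓
(10, 3, 9) → sum 22
11 windows satisfy the condition.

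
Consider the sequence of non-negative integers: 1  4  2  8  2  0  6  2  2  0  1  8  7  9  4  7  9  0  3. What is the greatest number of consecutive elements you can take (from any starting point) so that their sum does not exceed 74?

18

Extend to the right; shrink from the left whenever the sum exceeds 74:
→ 1: sum 1, len 1
→ 4: sum 5, len 2
→ 2: sum 7, len 3
→ 8: sum 15, len 4
→ 2: sum 17, len 5
→ 0: sum 17, len 6
→ 6: sum 23, len 7
→ 2: sum 25, len 8
→ 2: sum 27, len 9
→ 0: sum 27, len 10
→ 1: sum 28, len 11
→ 8: sum 36, len 12
→ 7: sum 43, len 13
→ 9: sum 52, len 14
→ 4: sum 56, len 15
→ 7: sum 63, len 16
→ 9: sum 72, len 17
→ 0: sum 72, len 18
→ 3 (dropped 1): sum 74, len 18
Longest length seen: 18.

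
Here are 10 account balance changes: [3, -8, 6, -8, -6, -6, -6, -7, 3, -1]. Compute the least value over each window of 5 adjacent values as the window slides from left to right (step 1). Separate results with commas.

3 -8 6 -8 -6 → min -8
-8 6 -8 -6 -6 → min -8
6 -8 -6 -6 -6 → min -8
-8 -6 -6 -6 -7 → min -8
-6 -6 -6 -7 3 → min -7
-6 -6 -7 3 -1 → min -7

-8, -8, -8, -8, -7, -7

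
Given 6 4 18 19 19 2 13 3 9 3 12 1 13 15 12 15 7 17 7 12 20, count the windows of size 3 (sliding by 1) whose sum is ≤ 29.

[6, 4, 18] → sum 28  ≤ 29 ✓
[4, 18, 19] → sum 41
[18, 19, 19] → sum 56
[19, 19, 2] → sum 40
[19, 2, 13] → sum 34
[2, 13, 3] → sum 18  ≤ 29 ✓
[13, 3, 9] → sum 25  ≤ 29 ✓
[3, 9, 3] → sum 15  ≤ 29 ✓
[9, 3, 12] → sum 24  ≤ 29 ✓
[3, 12, 1] → sum 16  ≤ 29 ✓
[12, 1, 13] → sum 26  ≤ 29 ✓
[1, 13, 15] → sum 29  ≤ 29 ✓
[13, 15, 12] → sum 40
[15, 12, 15] → sum 42
[12, 15, 7] → sum 34
[15, 7, 17] → sum 39
[7, 17, 7] → sum 31
[17, 7, 12] → sum 36
[7, 12, 20] → sum 39
8 windows satisfy the condition.

8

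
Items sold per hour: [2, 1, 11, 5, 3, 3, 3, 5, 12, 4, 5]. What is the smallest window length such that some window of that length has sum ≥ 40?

7

Extend right; whenever the sum reaches 40, record the length and shrink from the left:
add 2: running sum 2 < 40
add 1: running sum 3 < 40
add 11: running sum 14 < 40
add 5: running sum 19 < 40
add 3: running sum 22 < 40
add 3: running sum 25 < 40
add 3: running sum 28 < 40
add 5: running sum 33 < 40
end 8: [11, 5, 3, 3, 3, 5, 12] sum 42, len 7
end 9: [11, 5, 3, 3, 3, 5, 12, 4] sum 46, len 8
end 10: [5, 3, 3, 3, 5, 12, 4, 5] sum 40, len 8
Shortest qualifying length: 7.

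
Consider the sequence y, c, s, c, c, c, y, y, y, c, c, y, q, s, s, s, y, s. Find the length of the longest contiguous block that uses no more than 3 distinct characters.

add y: window [y] (1 distinct), len 1
add c: window [y, c] (2 distinct), len 2
add s: window [y, c, s] (3 distinct), len 3
add c: window [y, c, s, c] (3 distinct), len 4
add c: window [y, c, s, c, c] (3 distinct), len 5
add c: window [y, c, s, c, c, c] (3 distinct), len 6
add y: window [y, c, s, c, c, c, y] (3 distinct), len 7
add y: window [y, c, s, c, c, c, y, y] (3 distinct), len 8
add y: window [y, c, s, c, c, c, y, y, y] (3 distinct), len 9
add c: window [y, c, s, c, c, c, y, y, y, c] (3 distinct), len 10
add c: window [y, c, s, c, c, c, y, y, y, c, c] (3 distinct), len 11
add y: window [y, c, s, c, c, c, y, y, y, c, c, y] (3 distinct), len 12
add q: window [c, c, c, y, y, y, c, c, y, q] (3 distinct), len 10
add s: window [y, q, s] (3 distinct), len 3
add s: window [y, q, s, s] (3 distinct), len 4
add s: window [y, q, s, s, s] (3 distinct), len 5
add y: window [y, q, s, s, s, y] (3 distinct), len 6
add s: window [y, q, s, s, s, y, s] (3 distinct), len 7
Longest length with ≤3 distinct: 12.

12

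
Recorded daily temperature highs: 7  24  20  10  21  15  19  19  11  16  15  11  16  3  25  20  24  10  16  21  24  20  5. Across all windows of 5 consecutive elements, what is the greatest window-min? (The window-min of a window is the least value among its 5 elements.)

11

[7, 24, 20, 10, 21] → min 7
[24, 20, 10, 21, 15] → min 10
[20, 10, 21, 15, 19] → min 10
[10, 21, 15, 19, 19] → min 10
[21, 15, 19, 19, 11] → min 11
[15, 19, 19, 11, 16] → min 11
[19, 19, 11, 16, 15] → min 11
[19, 11, 16, 15, 11] → min 11
[11, 16, 15, 11, 16] → min 11
[16, 15, 11, 16, 3] → min 3
[15, 11, 16, 3, 25] → min 3
[11, 16, 3, 25, 20] → min 3
[16, 3, 25, 20, 24] → min 3
[3, 25, 20, 24, 10] → min 3
[25, 20, 24, 10, 16] → min 10
[20, 24, 10, 16, 21] → min 10
[24, 10, 16, 21, 24] → min 10
[10, 16, 21, 24, 20] → min 10
[16, 21, 24, 20, 5] → min 5
Greatest of these is 11.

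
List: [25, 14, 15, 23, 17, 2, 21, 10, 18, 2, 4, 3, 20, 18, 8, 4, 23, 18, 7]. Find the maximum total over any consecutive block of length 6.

96

25 14 15 23 17 2 → sum 96
14 15 23 17 2 21 → sum 92
15 23 17 2 21 10 → sum 88
23 17 2 21 10 18 → sum 91
17 2 21 10 18 2 → sum 70
2 21 10 18 2 4 → sum 57
21 10 18 2 4 3 → sum 58
10 18 2 4 3 20 → sum 57
18 2 4 3 20 18 → sum 65
2 4 3 20 18 8 → sum 55
4 3 20 18 8 4 → sum 57
3 20 18 8 4 23 → sum 76
20 18 8 4 23 18 → sum 91
18 8 4 23 18 7 → sum 78
Maximum of these is 96.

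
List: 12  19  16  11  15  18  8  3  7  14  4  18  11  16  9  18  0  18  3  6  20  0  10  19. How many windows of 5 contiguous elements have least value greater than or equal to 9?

12 19 16 11 15 → min 11  ≥ 9 ✓
19 16 11 15 18 → min 11  ≥ 9 ✓
16 11 15 18 8 → min 8
11 15 18 8 3 → min 3
15 18 8 3 7 → min 3
18 8 3 7 14 → min 3
8 3 7 14 4 → min 3
3 7 14 4 18 → min 3
7 14 4 18 11 → min 4
14 4 18 11 16 → min 4
4 18 11 16 9 → min 4
18 11 16 9 18 → min 9  ≥ 9 ✓
11 16 9 18 0 → min 0
16 9 18 0 18 → min 0
9 18 0 18 3 → min 0
18 0 18 3 6 → min 0
0 18 3 6 20 → min 0
18 3 6 20 0 → min 0
3 6 20 0 10 → min 0
6 20 0 10 19 → min 0
3 windows satisfy the condition.

3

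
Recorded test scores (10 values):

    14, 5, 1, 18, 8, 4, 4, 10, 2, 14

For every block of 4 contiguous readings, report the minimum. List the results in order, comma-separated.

14 5 1 18 → min 1
5 1 18 8 → min 1
1 18 8 4 → min 1
18 8 4 4 → min 4
8 4 4 10 → min 4
4 4 10 2 → min 2
4 10 2 14 → min 2

1, 1, 1, 4, 4, 2, 2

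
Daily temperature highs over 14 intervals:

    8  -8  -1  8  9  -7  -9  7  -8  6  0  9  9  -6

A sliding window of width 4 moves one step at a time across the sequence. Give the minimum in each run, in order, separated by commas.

-8, -8, -7, -9, -9, -9, -9, -8, -8, 0, -6

(8, -8, -1, 8) → min -8
(-8, -1, 8, 9) → min -8
(-1, 8, 9, -7) → min -7
(8, 9, -7, -9) → min -9
(9, -7, -9, 7) → min -9
(-7, -9, 7, -8) → min -9
(-9, 7, -8, 6) → min -9
(7, -8, 6, 0) → min -8
(-8, 6, 0, 9) → min -8
(6, 0, 9, 9) → min 0
(0, 9, 9, -6) → min -6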